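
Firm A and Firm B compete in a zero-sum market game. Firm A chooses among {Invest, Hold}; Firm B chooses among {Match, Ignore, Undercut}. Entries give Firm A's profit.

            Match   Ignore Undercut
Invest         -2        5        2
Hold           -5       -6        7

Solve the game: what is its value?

-2

Row minima: Invest → -2, Hold → -6; maximin = -2.
Column maxima: Match → -2, Ignore → 5, Undercut → 7; minimax = -2.
Since maximin = minimax = -2, there is a saddle point and the value is -2.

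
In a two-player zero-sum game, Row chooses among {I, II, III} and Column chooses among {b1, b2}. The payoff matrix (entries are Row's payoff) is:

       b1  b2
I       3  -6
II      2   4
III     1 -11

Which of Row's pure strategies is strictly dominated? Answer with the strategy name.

III

I gives a strictly higher payoff than III against every column: 3 > 1, -6 > -11.
So III is strictly dominated and Row never plays it.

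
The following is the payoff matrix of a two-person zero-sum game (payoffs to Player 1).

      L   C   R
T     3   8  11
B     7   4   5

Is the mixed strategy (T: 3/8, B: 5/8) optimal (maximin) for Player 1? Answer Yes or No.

Yes

Against L this mix gives (3/8)·3 + (5/8)·7 = 11/2.
Against C this mix gives (3/8)·8 + (5/8)·4 = 11/2.
Against R this mix gives (3/8)·11 + (5/8)·5 = 29/4.
All of Player 2's active replies (L, C) yield 11/2, and no column does worse for Player 1. The mix makes Player 2 indifferent and guarantees 11/2, so it is optimal.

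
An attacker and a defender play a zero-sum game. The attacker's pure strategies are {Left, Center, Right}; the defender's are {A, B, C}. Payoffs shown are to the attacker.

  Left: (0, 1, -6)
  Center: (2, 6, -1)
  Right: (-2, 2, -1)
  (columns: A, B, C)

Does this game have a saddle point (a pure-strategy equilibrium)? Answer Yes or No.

Yes

Row minima: Left → -6, Center → -1, Right → -2; maximin = -1.
Column maxima: A → 2, B → 6, C → -1; minimax = -1.
maximin = minimax = -1, so a saddle point exists.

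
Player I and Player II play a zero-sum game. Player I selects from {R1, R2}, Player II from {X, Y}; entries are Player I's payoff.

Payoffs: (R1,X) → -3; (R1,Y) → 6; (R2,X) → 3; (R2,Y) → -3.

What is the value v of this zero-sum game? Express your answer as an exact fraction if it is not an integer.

Row minima: R1 → -3, R2 → -3; maximin = -3.
Column maxima: X → 3, Y → 6; minimax = 3.
-3 ≠ 3, so there is no saddle point; optimal play is mixed.
Let Player I play R1 with probability p. Expected payoff against X: (-3)p + 3(1−p) = −6p + 3; against Y: 6p + (-3)(1−p) = 9p − 3.
Setting these equal: −6p + 3 = 9p − 3 ⇒ −15p = -6 ⇒ p = 2/5, and the value is (-6)·(2/5) + 3 = 3/5.
For Player II: with q = P(X), equating R1's and R2's payoffs gives −9q + 6 = 6q − 3 ⇒ q = 3/5.

3/5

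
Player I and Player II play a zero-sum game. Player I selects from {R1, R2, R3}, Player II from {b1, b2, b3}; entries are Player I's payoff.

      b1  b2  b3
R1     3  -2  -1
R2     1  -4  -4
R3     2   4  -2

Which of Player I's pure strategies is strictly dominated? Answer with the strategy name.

R2

R1 gives a strictly higher payoff than R2 against every column: 3 > 1, -2 > -4, -1 > -4.
So R2 is strictly dominated and Player I never plays it.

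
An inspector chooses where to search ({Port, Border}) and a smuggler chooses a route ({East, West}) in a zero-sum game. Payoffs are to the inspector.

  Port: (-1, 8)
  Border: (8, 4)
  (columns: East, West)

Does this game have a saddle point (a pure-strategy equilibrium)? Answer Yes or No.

No

Row minima: Port → -1, Border → 4; maximin = 4.
Column maxima: East → 8, West → 8; minimax = 8.
4 ≠ 8, so no pure-strategy equilibrium exists.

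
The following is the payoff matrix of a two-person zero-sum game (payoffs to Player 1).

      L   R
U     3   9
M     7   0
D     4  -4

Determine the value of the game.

63/13

Row minima: U → 3, M → 0, D → -4; maximin = 3.
Column maxima: L → 7, R → 9; minimax = 7.
3 ≠ 7, so there is no saddle point; optimal play is mixed.
D is strictly dominated by M, so Player 1 never plays it.
On the remaining 2×2 (U, M vs L, R):
Let Player 1 play U with probability p. Expected payoff against L: 3p + 7(1−p) = −4p + 7; against R: 9p + 0(1−p) = 9p.
Setting these equal: −4p + 7 = 9p ⇒ −13p = -7 ⇒ p = 7/13, and the value is (-4)·(7/13) + 7 = 63/13.
For Player 2: with q = P(L), equating U's and M's payoffs gives −6q + 9 = 7q ⇒ q = 9/13.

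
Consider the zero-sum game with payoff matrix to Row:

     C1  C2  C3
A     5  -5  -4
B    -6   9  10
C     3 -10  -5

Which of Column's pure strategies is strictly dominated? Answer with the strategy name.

C3

C2 holds Row's payoff strictly below C3 in every row: -5 < -4, 9 < 10, -10 < -5.
So C3 is strictly dominated for Column.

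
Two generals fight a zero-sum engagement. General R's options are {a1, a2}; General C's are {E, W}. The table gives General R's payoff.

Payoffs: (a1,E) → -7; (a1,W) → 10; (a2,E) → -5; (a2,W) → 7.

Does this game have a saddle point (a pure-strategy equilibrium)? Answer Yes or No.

Yes

Row minima: a1 → -7, a2 → -5; maximin = -5.
Column maxima: E → -5, W → 10; minimax = -5.
maximin = minimax = -5, so a saddle point exists.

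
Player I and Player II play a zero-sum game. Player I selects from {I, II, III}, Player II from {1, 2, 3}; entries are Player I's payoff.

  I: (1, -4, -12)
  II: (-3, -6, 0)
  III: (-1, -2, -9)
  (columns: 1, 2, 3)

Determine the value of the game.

Row minima: I → -12, II → -6, III → -9; maximin = -6.
Column maxima: 1 → 1, 2 → -2, 3 → 0; minimax = -2.
-6 ≠ -2, so there is no saddle point; optimal play is mixed.
1 is strictly dominated by 2 (it gives Player I strictly more in every row), so Player II never plays it.
With 1 eliminated, I is strictly dominated by III (III gives Player I strictly more in every remaining column), so Player I never plays it.
On the remaining 2×2 (II, III vs 2, 3):
Let Player I play II with probability p. Expected payoff against 2: (-6)p + (-2)(1−p) = −4p − 2; against 3: 0p + (-9)(1−p) = 9p − 9.
Setting these equal: −4p − 2 = 9p − 9 ⇒ −13p = -7 ⇒ p = 7/13, and the value is (-4)·(7/13) − 2 = -54/13.
For Player II: with q = P(2), equating II's and III's payoffs gives −6q = 7q − 9 ⇒ q = 9/13.

-54/13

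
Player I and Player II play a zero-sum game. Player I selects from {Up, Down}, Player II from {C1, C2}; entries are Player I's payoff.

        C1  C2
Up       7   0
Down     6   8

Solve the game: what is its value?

Row minima: Up → 0, Down → 6; maximin = 6.
Column maxima: C1 → 7, C2 → 8; minimax = 7.
6 ≠ 7, so there is no saddle point; optimal play is mixed.
Let Player I play Up with probability p. Expected payoff against C1: 7p + 6(1−p) = p + 6; against C2: 0p + 8(1−p) = −8p + 8.
Setting these equal: p + 6 = −8p + 8 ⇒ 9p = 2 ⇒ p = 2/9, and the value is (1)·(2/9) + 6 = 56/9.
For Player II: with q = P(C1), equating Up's and Down's payoffs gives 7q = −2q + 8 ⇒ q = 8/9.

56/9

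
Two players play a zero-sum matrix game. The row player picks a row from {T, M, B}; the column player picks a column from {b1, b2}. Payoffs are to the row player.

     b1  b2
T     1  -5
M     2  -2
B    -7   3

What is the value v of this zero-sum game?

Row minima: T → -5, M → -2, B → -7; maximin = -2.
Column maxima: b1 → 2, b2 → 3; minimax = 2.
-2 ≠ 2, so there is no saddle point; optimal play is mixed.
T is strictly dominated by M, so the row player never plays it.
On the remaining 2×2 (M, B vs b1, b2):
Let the row player play M with probability p. Expected payoff against b1: 2p + (-7)(1−p) = 9p − 7; against b2: (-2)p + 3(1−p) = −5p + 3.
Setting these equal: 9p − 7 = −5p + 3 ⇒ 14p = 10 ⇒ p = 5/7, and the value is (9)·(5/7) − 7 = -4/7.
For the column player: with q = P(b1), equating M's and B's payoffs gives 4q − 2 = −10q + 3 ⇒ q = 5/14.

-4/7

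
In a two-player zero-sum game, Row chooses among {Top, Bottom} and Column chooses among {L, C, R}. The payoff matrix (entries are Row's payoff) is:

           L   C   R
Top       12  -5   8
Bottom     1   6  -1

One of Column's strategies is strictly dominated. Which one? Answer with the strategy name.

L

R holds Row's payoff strictly below L in every row: 8 < 12, -1 < 1.
So L is strictly dominated for Column.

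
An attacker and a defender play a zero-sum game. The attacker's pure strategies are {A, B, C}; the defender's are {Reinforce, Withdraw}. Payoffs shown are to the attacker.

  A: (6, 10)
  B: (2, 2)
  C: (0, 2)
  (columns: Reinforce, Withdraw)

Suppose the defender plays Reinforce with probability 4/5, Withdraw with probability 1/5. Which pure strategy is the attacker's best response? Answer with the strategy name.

Expected payoff of A: (4/5)·6 + (1/5)·10 = 34/5.
Expected payoff of B: (4/5)·2 + (1/5)·2 = 2.
Expected payoff of C: (4/5)·0 + (1/5)·2 = 2/5.
The largest is 34/5, so the attacker's best response is A.

A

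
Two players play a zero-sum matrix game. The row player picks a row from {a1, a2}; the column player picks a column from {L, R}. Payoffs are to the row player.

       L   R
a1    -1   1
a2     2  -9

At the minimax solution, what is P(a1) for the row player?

Row minima: a1 → -1, a2 → -9; maximin = -1.
Column maxima: L → 2, R → 1; minimax = 1.
-1 ≠ 1, so there is no saddle point; optimal play is mixed.
Let the row player play a1 with probability p. Expected payoff against L: (-1)p + 2(1−p) = −3p + 2; against R: 1p + (-9)(1−p) = 10p − 9.
Setting these equal: −3p + 2 = 10p − 9 ⇒ −13p = -11 ⇒ p = 11/13, and the value is (-3)·(11/13) + 2 = -7/13.
For the column player: with q = P(L), equating a1's and a2's payoffs gives −2q + 1 = 11q − 9 ⇒ q = 10/13.

11/13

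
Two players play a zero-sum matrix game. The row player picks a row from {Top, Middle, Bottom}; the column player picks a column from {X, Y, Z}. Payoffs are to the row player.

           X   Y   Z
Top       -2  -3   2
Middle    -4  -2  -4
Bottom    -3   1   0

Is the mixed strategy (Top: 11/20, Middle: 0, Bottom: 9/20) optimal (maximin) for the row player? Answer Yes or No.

Against X this mix gives (11/20)·(-2) + (9/20)·(-3) = -49/20.
Against Y this mix gives (11/20)·(-3) + (9/20)·1 = -6/5.
Against Z this mix gives (11/20)·2 + (9/20)·0 = 11/10.
The column player will play X, holding the row player to -49/20. Shifting weight toward the row that does better against X would raise this floor (the equalizing mix achieves -11/5 against both X and Y), so the proposed strategy is not optimal.

No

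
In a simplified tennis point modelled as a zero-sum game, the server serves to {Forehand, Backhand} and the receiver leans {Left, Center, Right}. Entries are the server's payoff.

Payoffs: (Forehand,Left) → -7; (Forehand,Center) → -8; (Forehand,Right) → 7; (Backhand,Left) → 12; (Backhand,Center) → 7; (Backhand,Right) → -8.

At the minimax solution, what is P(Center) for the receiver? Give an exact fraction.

1/2

Row minima: Forehand → -8, Backhand → -8; maximin = -8.
Column maxima: Left → 12, Center → 7, Right → 7; minimax = 7.
-8 ≠ 7, so there is no saddle point; optimal play is mixed.
Left is strictly dominated by Center (it gives the server strictly more in every row), so the receiver never plays it.
On the remaining 2×2 (Forehand, Backhand vs Center, Right):
Let the server play Forehand with probability p. Expected payoff against Center: (-8)p + 7(1−p) = −15p + 7; against Right: 7p + (-8)(1−p) = 15p − 8.
Setting these equal: −15p + 7 = 15p − 8 ⇒ −30p = -15 ⇒ p = 1/2, and the value is (-15)·(1/2) + 7 = -1/2.
For the receiver: with q = P(Center), equating Forehand's and Backhand's payoffs gives −15q + 7 = 15q − 8 ⇒ q = 1/2.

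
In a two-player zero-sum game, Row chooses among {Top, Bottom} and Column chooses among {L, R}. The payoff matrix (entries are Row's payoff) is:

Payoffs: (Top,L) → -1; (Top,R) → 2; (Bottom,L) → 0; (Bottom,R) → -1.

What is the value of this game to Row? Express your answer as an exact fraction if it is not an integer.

Row minima: Top → -1, Bottom → -1; maximin = -1.
Column maxima: L → 0, R → 2; minimax = 0.
-1 ≠ 0, so there is no saddle point; optimal play is mixed.
Let Row play Top with probability p. Expected payoff against L: (-1)p + 0(1−p) = −p; against R: 2p + (-1)(1−p) = 3p − 1.
Setting these equal: −p = 3p − 1 ⇒ −4p = -1 ⇒ p = 1/4, and the value is (-1)·(1/4) = -1/4.
For Column: with q = P(L), equating Top's and Bottom's payoffs gives −3q + 2 = q − 1 ⇒ q = 3/4.

-1/4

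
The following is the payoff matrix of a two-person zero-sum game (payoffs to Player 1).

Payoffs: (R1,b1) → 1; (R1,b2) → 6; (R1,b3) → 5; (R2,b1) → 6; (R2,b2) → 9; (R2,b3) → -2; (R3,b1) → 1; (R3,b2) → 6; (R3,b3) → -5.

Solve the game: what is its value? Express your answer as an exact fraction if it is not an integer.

8/3

Row minima: R1 → 1, R2 → -2, R3 → -5; maximin = 1.
Column maxima: b1 → 6, b2 → 9, b3 → 5; minimax = 5.
1 ≠ 5, so there is no saddle point; optimal play is mixed.
R3 is strictly dominated by R2, so Player 1 never plays it.
b2 is strictly dominated by b1 (it gives Player 1 strictly more in every row), so Player 2 never plays it.
On the remaining 2×2 (R1, R2 vs b1, b3):
Let Player 1 play R1 with probability p. Expected payoff against b1: 1p + 6(1−p) = −5p + 6; against b3: 5p + (-2)(1−p) = 7p − 2.
Setting these equal: −5p + 6 = 7p − 2 ⇒ −12p = -8 ⇒ p = 2/3, and the value is (-5)·(2/3) + 6 = 8/3.
For Player 2: with q = P(b1), equating R1's and R2's payoffs gives −4q + 5 = 8q − 2 ⇒ q = 7/12.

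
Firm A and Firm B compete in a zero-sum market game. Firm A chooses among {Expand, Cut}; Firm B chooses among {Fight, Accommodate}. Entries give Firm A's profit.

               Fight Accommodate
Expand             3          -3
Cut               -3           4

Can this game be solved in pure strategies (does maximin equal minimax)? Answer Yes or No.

No

Row minima: Expand → -3, Cut → -3; maximin = -3.
Column maxima: Fight → 3, Accommodate → 4; minimax = 3.
-3 ≠ 3, so no pure-strategy equilibrium exists.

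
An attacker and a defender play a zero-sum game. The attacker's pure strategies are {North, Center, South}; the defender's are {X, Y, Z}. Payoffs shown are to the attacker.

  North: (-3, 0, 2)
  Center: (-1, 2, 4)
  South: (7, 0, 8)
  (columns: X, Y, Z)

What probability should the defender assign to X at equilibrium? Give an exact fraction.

1/5

Row minima: North → -3, Center → -1, South → 0; maximin = 0.
Column maxima: X → 7, Y → 2, Z → 8; minimax = 2.
0 ≠ 2, so there is no saddle point; optimal play is mixed.
North is strictly dominated by Center, so the attacker never plays it.
Z is strictly dominated by X (it gives the attacker strictly more in every row), so the defender never plays it.
On the remaining 2×2 (Center, South vs X, Y):
Let the attacker play Center with probability p. Expected payoff against X: (-1)p + 7(1−p) = −8p + 7; against Y: 2p + 0(1−p) = 2p.
Setting these equal: −8p + 7 = 2p ⇒ −10p = -7 ⇒ p = 7/10, and the value is (-8)·(7/10) + 7 = 7/5.
For the defender: with q = P(X), equating Center's and South's payoffs gives −3q + 2 = 7q ⇒ q = 1/5.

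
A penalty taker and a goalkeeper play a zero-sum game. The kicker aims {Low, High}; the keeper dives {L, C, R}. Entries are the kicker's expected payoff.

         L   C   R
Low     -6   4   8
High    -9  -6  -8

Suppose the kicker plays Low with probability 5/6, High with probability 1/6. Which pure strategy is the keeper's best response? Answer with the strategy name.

If the keeper plays L, the kicker's expected payoff is (5/6)·(-6) + (1/6)·(-9) = -13/2.
If the keeper plays C, the kicker's expected payoff is (5/6)·4 + (1/6)·(-6) = 7/3.
If the keeper plays R, the kicker's expected payoff is (5/6)·8 + (1/6)·(-8) = 16/3.
The keeper minimizes the kicker's payoff; the smallest is -13/2, so the best response is L.

L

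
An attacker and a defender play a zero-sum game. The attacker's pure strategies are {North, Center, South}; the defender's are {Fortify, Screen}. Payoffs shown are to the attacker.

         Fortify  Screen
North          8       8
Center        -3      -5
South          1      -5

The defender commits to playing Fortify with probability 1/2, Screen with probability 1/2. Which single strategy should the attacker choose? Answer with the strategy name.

Expected payoff of North: (1/2)·8 + (1/2)·8 = 8.
Expected payoff of Center: (1/2)·(-3) + (1/2)·(-5) = -4.
Expected payoff of South: (1/2)·1 + (1/2)·(-5) = -2.
The largest is 8, so the attacker's best response is North.

North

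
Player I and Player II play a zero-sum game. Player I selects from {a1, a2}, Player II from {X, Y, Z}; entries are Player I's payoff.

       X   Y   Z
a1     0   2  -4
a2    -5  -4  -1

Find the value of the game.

Row minima: a1 → -4, a2 → -5; maximin = -4.
Column maxima: X → 0, Y → 2, Z → -1; minimax = -1.
-4 ≠ -1, so there is no saddle point; optimal play is mixed.
Y is strictly dominated by X (it gives Player I strictly more in every row), so Player II never plays it.
On the remaining 2×2 (a1, a2 vs X, Z):
Let Player I play a1 with probability p. Expected payoff against X: 0p + (-5)(1−p) = 5p − 5; against Z: (-4)p + (-1)(1−p) = −3p − 1.
Setting these equal: 5p − 5 = −3p − 1 ⇒ 8p = 4 ⇒ p = 1/2, and the value is (5)·(1/2) − 5 = -5/2.
For Player II: with q = P(X), equating a1's and a2's payoffs gives 4q − 4 = −4q − 1 ⇒ q = 3/8.

-5/2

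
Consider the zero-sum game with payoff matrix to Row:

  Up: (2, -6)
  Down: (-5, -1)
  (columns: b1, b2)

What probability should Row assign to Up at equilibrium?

Row minima: Up → -6, Down → -5; maximin = -5.
Column maxima: b1 → 2, b2 → -1; minimax = -1.
-5 ≠ -1, so there is no saddle point; optimal play is mixed.
Let Row play Up with probability p. Expected payoff against b1: 2p + (-5)(1−p) = 7p − 5; against b2: (-6)p + (-1)(1−p) = −5p − 1.
Setting these equal: 7p − 5 = −5p − 1 ⇒ 12p = 4 ⇒ p = 1/3, and the value is (7)·(1/3) − 5 = -8/3.
For Column: with q = P(b1), equating Up's and Down's payoffs gives 8q − 6 = −4q − 1 ⇒ q = 5/12.

1/3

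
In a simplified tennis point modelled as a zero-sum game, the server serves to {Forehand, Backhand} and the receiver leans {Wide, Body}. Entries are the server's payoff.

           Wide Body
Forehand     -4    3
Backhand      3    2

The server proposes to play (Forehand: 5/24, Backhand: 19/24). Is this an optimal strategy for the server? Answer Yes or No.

Against Wide this mix gives (5/24)·(-4) + (19/24)·3 = 37/24.
Against Body this mix gives (5/24)·3 + (19/24)·2 = 53/24.
The receiver will play Wide, holding the server to 37/24. Shifting weight toward the row that does better against Wide would raise this floor (the equalizing mix achieves 17/8 against both Wide and Body), so the proposed strategy is not optimal.

No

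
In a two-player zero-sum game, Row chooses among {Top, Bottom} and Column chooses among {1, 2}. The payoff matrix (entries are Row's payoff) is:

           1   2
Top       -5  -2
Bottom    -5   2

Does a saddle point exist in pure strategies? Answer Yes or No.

Yes

Row minima: Top → -5, Bottom → -5; maximin = -5.
Column maxima: 1 → -5, 2 → 2; minimax = -5.
maximin = minimax = -5, so a saddle point exists.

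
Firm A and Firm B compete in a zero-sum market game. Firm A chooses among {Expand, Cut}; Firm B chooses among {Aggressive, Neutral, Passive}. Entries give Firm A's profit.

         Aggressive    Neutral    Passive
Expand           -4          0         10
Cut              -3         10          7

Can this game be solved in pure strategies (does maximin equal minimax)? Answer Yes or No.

Yes

Row minima: Expand → -4, Cut → -3; maximin = -3.
Column maxima: Aggressive → -3, Neutral → 10, Passive → 10; minimax = -3.
maximin = minimax = -3, so a saddle point exists.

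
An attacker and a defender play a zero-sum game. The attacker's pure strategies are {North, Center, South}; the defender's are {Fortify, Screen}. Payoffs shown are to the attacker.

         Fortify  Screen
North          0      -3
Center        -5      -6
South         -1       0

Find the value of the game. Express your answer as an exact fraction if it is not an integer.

-3/4

Row minima: North → -3, Center → -6, South → -1; maximin = -1.
Column maxima: Fortify → 0, Screen → 0; minimax = 0.
-1 ≠ 0, so there is no saddle point; optimal play is mixed.
Center is strictly dominated by North, so the attacker never plays it.
On the remaining 2×2 (North, South vs Fortify, Screen):
Let the attacker play North with probability p. Expected payoff against Fortify: 0p + (-1)(1−p) = p − 1; against Screen: (-3)p + 0(1−p) = −3p.
Setting these equal: p − 1 = −3p ⇒ 4p = 1 ⇒ p = 1/4, and the value is (1)·(1/4) − 1 = -3/4.
For the defender: with q = P(Fortify), equating North's and South's payoffs gives 3q − 3 = −q ⇒ q = 3/4.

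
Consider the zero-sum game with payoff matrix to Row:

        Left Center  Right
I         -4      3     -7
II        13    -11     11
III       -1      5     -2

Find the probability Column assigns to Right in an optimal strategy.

16/29

Row minima: I → -7, II → -11, III → -2; maximin = -2.
Column maxima: Left → 13, Center → 5, Right → 11; minimax = 5.
-2 ≠ 5, so there is no saddle point; optimal play is mixed.
I is strictly dominated by III, so Row never plays it.
Left is strictly dominated by Right (it gives Row strictly more in every row), so Column never plays it.
On the remaining 2×2 (II, III vs Center, Right):
Let Row play II with probability p. Expected payoff against Center: (-11)p + 5(1−p) = −16p + 5; against Right: 11p + (-2)(1−p) = 13p − 2.
Setting these equal: −16p + 5 = 13p − 2 ⇒ −29p = -7 ⇒ p = 7/29, and the value is (-16)·(7/29) + 5 = 33/29.
For Column: with q = P(Center), equating II's and III's payoffs gives −22q + 11 = 7q − 2 ⇒ q = 13/29.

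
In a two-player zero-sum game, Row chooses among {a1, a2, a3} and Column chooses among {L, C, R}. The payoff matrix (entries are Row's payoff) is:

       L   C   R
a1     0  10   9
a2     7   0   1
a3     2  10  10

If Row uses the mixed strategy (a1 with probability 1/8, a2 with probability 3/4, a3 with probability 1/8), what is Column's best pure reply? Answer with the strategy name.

C

If Column plays L, Row's expected payoff is (1/8)·0 + (3/4)·7 + (1/8)·2 = 11/2.
If Column plays C, Row's expected payoff is (1/8)·10 + (3/4)·0 + (1/8)·10 = 5/2.
If Column plays R, Row's expected payoff is (1/8)·9 + (3/4)·1 + (1/8)·10 = 25/8.
Column minimizes Row's payoff; the smallest is 5/2, so the best response is C.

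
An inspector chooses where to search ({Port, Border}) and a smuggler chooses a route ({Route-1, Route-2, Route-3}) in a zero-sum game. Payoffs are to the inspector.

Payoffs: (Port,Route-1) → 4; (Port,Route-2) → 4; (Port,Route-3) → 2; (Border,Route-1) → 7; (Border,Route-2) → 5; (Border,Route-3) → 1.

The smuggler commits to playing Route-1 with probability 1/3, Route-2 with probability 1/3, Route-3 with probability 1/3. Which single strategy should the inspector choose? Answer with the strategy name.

Border

Expected payoff of Port: (1/3)·4 + (1/3)·4 + (1/3)·2 = 10/3.
Expected payoff of Border: (1/3)·7 + (1/3)·5 + (1/3)·1 = 13/3.
The largest is 13/3, so the inspector's best response is Border.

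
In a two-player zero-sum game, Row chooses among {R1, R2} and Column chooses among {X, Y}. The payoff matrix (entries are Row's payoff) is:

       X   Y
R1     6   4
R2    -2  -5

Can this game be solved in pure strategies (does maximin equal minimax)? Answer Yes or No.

Yes

Row minima: R1 → 4, R2 → -5; maximin = 4.
Column maxima: X → 6, Y → 4; minimax = 4.
maximin = minimax = 4, so a saddle point exists.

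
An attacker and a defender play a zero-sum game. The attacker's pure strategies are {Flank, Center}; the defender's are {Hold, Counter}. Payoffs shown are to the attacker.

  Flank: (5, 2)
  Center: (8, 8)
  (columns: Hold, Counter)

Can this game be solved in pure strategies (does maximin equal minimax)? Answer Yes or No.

Row minima: Flank → 2, Center → 8; maximin = 8.
Column maxima: Hold → 8, Counter → 8; minimax = 8.
maximin = minimax = 8, so a saddle point exists.

Yes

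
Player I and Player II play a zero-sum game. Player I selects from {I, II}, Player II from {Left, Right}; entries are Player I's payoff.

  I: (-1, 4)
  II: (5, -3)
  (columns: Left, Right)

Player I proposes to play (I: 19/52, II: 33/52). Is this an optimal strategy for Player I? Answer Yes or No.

No

Against Left this mix gives (19/52)·(-1) + (33/52)·5 = 73/26.
Against Right this mix gives (19/52)·4 + (33/52)·(-3) = -23/52.
Player II will play Right, holding Player I to -23/52. Shifting weight toward the row that does better against Right would raise this floor (the equalizing mix achieves 17/13 against both Right and Left), so the proposed strategy is not optimal.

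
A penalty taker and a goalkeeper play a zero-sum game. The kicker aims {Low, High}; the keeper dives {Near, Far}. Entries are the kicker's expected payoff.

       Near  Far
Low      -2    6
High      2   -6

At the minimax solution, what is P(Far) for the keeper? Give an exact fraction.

1/4

Row minima: Low → -2, High → -6; maximin = -2.
Column maxima: Near → 2, Far → 6; minimax = 2.
-2 ≠ 2, so there is no saddle point; optimal play is mixed.
Let the kicker play Low with probability p. Expected payoff against Near: (-2)p + 2(1−p) = −4p + 2; against Far: 6p + (-6)(1−p) = 12p − 6.
Setting these equal: −4p + 2 = 12p − 6 ⇒ −16p = -8 ⇒ p = 1/2, and the value is (-4)·(1/2) + 2 = 0.
For the keeper: with q = P(Near), equating Low's and High's payoffs gives −8q + 6 = 8q − 6 ⇒ q = 3/4.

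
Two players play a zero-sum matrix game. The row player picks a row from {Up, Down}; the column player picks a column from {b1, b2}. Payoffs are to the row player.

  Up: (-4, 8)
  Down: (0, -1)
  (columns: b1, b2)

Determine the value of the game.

-4/13

Row minima: Up → -4, Down → -1; maximin = -1.
Column maxima: b1 → 0, b2 → 8; minimax = 0.
-1 ≠ 0, so there is no saddle point; optimal play is mixed.
Let the row player play Up with probability p. Expected payoff against b1: (-4)p + 0(1−p) = −4p; against b2: 8p + (-1)(1−p) = 9p − 1.
Setting these equal: −4p = 9p − 1 ⇒ −13p = -1 ⇒ p = 1/13, and the value is (-4)·(1/13) = -4/13.
For the column player: with q = P(b1), equating Up's and Down's payoffs gives −12q + 8 = q − 1 ⇒ q = 9/13.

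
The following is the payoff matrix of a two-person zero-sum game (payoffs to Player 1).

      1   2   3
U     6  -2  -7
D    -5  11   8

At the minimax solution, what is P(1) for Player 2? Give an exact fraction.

15/26

Row minima: U → -7, D → -5; maximin = -5.
Column maxima: 1 → 6, 2 → 11, 3 → 8; minimax = 6.
-5 ≠ 6, so there is no saddle point; optimal play is mixed.
2 is strictly dominated by 3 (it gives Player 1 strictly more in every row), so Player 2 never plays it.
On the remaining 2×2 (U, D vs 1, 3):
Let Player 1 play U with probability p. Expected payoff against 1: 6p + (-5)(1−p) = 11p − 5; against 3: (-7)p + 8(1−p) = −15p + 8.
Setting these equal: 11p − 5 = −15p + 8 ⇒ 26p = 13 ⇒ p = 1/2, and the value is (11)·(1/2) − 5 = 1/2.
For Player 2: with q = P(1), equating U's and D's payoffs gives 13q − 7 = −13q + 8 ⇒ q = 15/26.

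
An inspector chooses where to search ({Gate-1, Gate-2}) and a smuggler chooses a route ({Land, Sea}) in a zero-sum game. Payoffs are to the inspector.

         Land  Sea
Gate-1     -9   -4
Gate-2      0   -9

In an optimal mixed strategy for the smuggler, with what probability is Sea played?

Row minima: Gate-1 → -9, Gate-2 → -9; maximin = -9.
Column maxima: Land → 0, Sea → -4; minimax = -4.
-9 ≠ -4, so there is no saddle point; optimal play is mixed.
Let the inspector play Gate-1 with probability p. Expected payoff against Land: (-9)p + 0(1−p) = −9p; against Sea: (-4)p + (-9)(1−p) = 5p − 9.
Setting these equal: −9p = 5p − 9 ⇒ −14p = -9 ⇒ p = 9/14, and the value is (-9)·(9/14) = -81/14.
For the smuggler: with q = P(Land), equating Gate-1's and Gate-2's payoffs gives −5q − 4 = 9q − 9 ⇒ q = 5/14.

9/14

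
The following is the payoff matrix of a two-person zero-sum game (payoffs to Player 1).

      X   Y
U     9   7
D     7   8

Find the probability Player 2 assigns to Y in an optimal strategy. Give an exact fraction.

2/3

Row minima: U → 7, D → 7; maximin = 7.
Column maxima: X → 9, Y → 8; minimax = 8.
7 ≠ 8, so there is no saddle point; optimal play is mixed.
Let Player 1 play U with probability p. Expected payoff against X: 9p + 7(1−p) = 2p + 7; against Y: 7p + 8(1−p) = −p + 8.
Setting these equal: 2p + 7 = −p + 8 ⇒ 3p = 1 ⇒ p = 1/3, and the value is (2)·(1/3) + 7 = 23/3.
For Player 2: with q = P(X), equating U's and D's payoffs gives 2q + 7 = −q + 8 ⇒ q = 1/3.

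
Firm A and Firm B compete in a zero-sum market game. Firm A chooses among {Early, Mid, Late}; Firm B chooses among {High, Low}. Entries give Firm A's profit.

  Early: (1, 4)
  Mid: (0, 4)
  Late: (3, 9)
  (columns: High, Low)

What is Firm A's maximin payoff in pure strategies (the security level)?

Row minima: Early → 1, Mid → 0, Late → 3.
The best of these is 3.

3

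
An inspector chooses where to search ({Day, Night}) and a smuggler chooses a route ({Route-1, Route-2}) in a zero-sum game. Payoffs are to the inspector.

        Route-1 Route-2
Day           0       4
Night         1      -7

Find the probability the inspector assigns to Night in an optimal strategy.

1/3

Row minima: Day → 0, Night → -7; maximin = 0.
Column maxima: Route-1 → 1, Route-2 → 4; minimax = 1.
0 ≠ 1, so there is no saddle point; optimal play is mixed.
Let the inspector play Day with probability p. Expected payoff against Route-1: 0p + 1(1−p) = −p + 1; against Route-2: 4p + (-7)(1−p) = 11p − 7.
Setting these equal: −p + 1 = 11p − 7 ⇒ −12p = -8 ⇒ p = 2/3, and the value is (-1)·(2/3) + 1 = 1/3.
For the smuggler: with q = P(Route-1), equating Day's and Night's payoffs gives −4q + 4 = 8q − 7 ⇒ q = 11/12.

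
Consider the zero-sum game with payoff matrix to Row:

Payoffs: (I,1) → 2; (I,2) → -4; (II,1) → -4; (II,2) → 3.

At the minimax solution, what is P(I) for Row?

7/13

Row minima: I → -4, II → -4; maximin = -4.
Column maxima: 1 → 2, 2 → 3; minimax = 2.
-4 ≠ 2, so there is no saddle point; optimal play is mixed.
Let Row play I with probability p. Expected payoff against 1: 2p + (-4)(1−p) = 6p − 4; against 2: (-4)p + 3(1−p) = −7p + 3.
Setting these equal: 6p − 4 = −7p + 3 ⇒ 13p = 7 ⇒ p = 7/13, and the value is (6)·(7/13) − 4 = -10/13.
For Column: with q = P(1), equating I's and II's payoffs gives 6q − 4 = −7q + 3 ⇒ q = 7/13.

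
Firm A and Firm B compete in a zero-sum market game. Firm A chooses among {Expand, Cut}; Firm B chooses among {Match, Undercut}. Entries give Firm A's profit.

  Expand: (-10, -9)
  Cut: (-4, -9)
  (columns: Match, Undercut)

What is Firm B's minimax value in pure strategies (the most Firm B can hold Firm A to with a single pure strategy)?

Column maxima: Match → -4, Undercut → -9.
The smallest of these is -9.

-9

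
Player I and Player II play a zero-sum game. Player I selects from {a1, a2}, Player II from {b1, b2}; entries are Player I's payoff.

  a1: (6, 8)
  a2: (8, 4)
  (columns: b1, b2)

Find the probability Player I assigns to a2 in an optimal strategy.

1/3

Row minima: a1 → 6, a2 → 4; maximin = 6.
Column maxima: b1 → 8, b2 → 8; minimax = 8.
6 ≠ 8, so there is no saddle point; optimal play is mixed.
Let Player I play a1 with probability p. Expected payoff against b1: 6p + 8(1−p) = −2p + 8; against b2: 8p + 4(1−p) = 4p + 4.
Setting these equal: −2p + 8 = 4p + 4 ⇒ −6p = -4 ⇒ p = 2/3, and the value is (-2)·(2/3) + 8 = 20/3.
For Player II: with q = P(b1), equating a1's and a2's payoffs gives −2q + 8 = 4q + 4 ⇒ q = 2/3.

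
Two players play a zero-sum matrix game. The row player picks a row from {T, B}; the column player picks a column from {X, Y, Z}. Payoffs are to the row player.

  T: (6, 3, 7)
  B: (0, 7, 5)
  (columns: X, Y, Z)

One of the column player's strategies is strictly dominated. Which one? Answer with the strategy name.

Z

X holds the row player's payoff strictly below Z in every row: 6 < 7, 0 < 5.
So Z is strictly dominated for the column player.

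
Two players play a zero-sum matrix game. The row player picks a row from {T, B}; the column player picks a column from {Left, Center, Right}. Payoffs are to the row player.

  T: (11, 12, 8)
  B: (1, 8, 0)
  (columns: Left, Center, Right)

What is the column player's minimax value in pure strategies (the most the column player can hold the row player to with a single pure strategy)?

8

Column maxima: Left → 11, Center → 12, Right → 8.
The smallest of these is 8.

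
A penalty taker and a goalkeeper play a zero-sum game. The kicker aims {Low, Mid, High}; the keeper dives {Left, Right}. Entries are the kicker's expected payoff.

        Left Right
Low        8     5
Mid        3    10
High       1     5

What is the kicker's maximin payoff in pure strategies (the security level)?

5

Row minima: Low → 5, Mid → 3, High → 1.
The best of these is 5.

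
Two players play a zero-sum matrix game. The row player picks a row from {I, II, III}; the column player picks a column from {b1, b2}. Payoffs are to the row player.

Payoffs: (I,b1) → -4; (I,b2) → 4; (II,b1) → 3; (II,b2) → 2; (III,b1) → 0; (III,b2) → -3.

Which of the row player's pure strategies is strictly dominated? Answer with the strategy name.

II gives a strictly higher payoff than III against every column: 3 > 0, 2 > -3.
So III is strictly dominated and the row player never plays it.

III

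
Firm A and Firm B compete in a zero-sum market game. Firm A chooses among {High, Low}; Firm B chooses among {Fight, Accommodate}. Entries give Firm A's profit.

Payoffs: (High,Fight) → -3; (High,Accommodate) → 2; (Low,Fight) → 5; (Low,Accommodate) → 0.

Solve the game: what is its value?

Row minima: High → -3, Low → 0; maximin = 0.
Column maxima: Fight → 5, Accommodate → 2; minimax = 2.
0 ≠ 2, so there is no saddle point; optimal play is mixed.
Let Firm A play High with probability p. Expected payoff against Fight: (-3)p + 5(1−p) = −8p + 5; against Accommodate: 2p + 0(1−p) = 2p.
Setting these equal: −8p + 5 = 2p ⇒ −10p = -5 ⇒ p = 1/2, and the value is (-8)·(1/2) + 5 = 1.
For Firm B: with q = P(Fight), equating High's and Low's payoffs gives −5q + 2 = 5q ⇒ q = 1/5.

1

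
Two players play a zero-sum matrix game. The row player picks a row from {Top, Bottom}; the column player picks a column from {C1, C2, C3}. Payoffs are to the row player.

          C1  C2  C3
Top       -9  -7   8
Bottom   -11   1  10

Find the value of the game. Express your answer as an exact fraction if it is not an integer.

-9

Row minima: Top → -9, Bottom → -11; maximin = -9.
Column maxima: C1 → -9, C2 → 1, C3 → 10; minimax = -9.
Since maximin = minimax = -9, there is a saddle point and the value is -9.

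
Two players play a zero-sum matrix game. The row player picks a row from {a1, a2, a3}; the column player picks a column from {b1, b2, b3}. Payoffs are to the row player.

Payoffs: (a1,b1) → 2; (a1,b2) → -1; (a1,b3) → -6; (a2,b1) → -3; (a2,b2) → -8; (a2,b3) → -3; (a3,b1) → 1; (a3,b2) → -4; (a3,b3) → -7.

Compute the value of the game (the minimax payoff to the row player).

Row minima: a1 → -6, a2 → -8, a3 → -7; maximin = -6.
Column maxima: b1 → 2, b2 → -1, b3 → -3; minimax = -3.
-6 ≠ -3, so there is no saddle point; optimal play is mixed.
a3 is strictly dominated by a1, so the row player never plays it.
b1 is strictly dominated by b2 (it gives the row player strictly more in every row), so the column player never plays it.
On the remaining 2×2 (a1, a2 vs b2, b3):
Let the row player play a1 with probability p. Expected payoff against b2: (-1)p + (-8)(1−p) = 7p − 8; against b3: (-6)p + (-3)(1−p) = −3p − 3.
Setting these equal: 7p − 8 = −3p − 3 ⇒ 10p = 5 ⇒ p = 1/2, and the value is (7)·(1/2) − 8 = -9/2.
For the column player: with q = P(b2), equating a1's and a2's payoffs gives 5q − 6 = −5q − 3 ⇒ q = 3/10.

-9/2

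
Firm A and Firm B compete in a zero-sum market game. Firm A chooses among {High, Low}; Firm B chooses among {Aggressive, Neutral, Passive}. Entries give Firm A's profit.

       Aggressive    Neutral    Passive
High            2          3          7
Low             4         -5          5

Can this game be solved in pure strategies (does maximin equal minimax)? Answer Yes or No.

Row minima: High → 2, Low → -5; maximin = 2.
Column maxima: Aggressive → 4, Neutral → 3, Passive → 7; minimax = 3.
2 ≠ 3, so no pure-strategy equilibrium exists.

No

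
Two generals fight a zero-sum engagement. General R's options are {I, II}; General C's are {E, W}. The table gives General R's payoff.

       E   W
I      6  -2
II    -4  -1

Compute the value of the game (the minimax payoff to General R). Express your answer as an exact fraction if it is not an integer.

-14/11

Row minima: I → -2, II → -4; maximin = -2.
Column maxima: E → 6, W → -1; minimax = -1.
-2 ≠ -1, so there is no saddle point; optimal play is mixed.
Let General R play I with probability p. Expected payoff against E: 6p + (-4)(1−p) = 10p − 4; against W: (-2)p + (-1)(1−p) = −p − 1.
Setting these equal: 10p − 4 = −p − 1 ⇒ 11p = 3 ⇒ p = 3/11, and the value is (10)·(3/11) − 4 = -14/11.
For General C: with q = P(E), equating I's and II's payoffs gives 8q − 2 = −3q − 1 ⇒ q = 1/11.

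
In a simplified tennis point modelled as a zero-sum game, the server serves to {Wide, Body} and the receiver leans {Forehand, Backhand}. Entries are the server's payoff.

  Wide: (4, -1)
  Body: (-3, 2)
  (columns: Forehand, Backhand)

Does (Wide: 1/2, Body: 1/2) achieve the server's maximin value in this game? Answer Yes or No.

Against Forehand this mix gives (1/2)·4 + (1/2)·(-3) = 1/2.
Against Backhand this mix gives (1/2)·(-1) + (1/2)·2 = 1/2.
All of the receiver's active replies (Forehand, Backhand) yield 1/2, and no column does worse for the server. The mix makes the receiver indifferent and guarantees 1/2, so it is optimal.

Yes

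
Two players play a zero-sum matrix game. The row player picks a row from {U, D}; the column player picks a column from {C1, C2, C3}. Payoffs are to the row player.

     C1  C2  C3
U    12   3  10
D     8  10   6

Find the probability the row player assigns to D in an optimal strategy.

Row minima: U → 3, D → 6; maximin = 6.
Column maxima: C1 → 12, C2 → 10, C3 → 10; minimax = 10.
6 ≠ 10, so there is no saddle point; optimal play is mixed.
C1 is strictly dominated by C3 (it gives the row player strictly more in every row), so the column player never plays it.
On the remaining 2×2 (U, D vs C2, C3):
Let the row player play U with probability p. Expected payoff against C2: 3p + 10(1−p) = −7p + 10; against C3: 10p + 6(1−p) = 4p + 6.
Setting these equal: −7p + 10 = 4p + 6 ⇒ −11p = -4 ⇒ p = 4/11, and the value is (-7)·(4/11) + 10 = 82/11.
For the column player: with q = P(C2), equating U's and D's payoffs gives −7q + 10 = 4q + 6 ⇒ q = 4/11.

7/11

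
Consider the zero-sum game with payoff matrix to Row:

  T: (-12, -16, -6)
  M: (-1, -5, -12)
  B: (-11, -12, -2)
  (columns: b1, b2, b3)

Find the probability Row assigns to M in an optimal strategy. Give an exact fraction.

Row minima: T → -16, M → -12, B → -12; maximin = -12.
Column maxima: b1 → -1, b2 → -5, b3 → -2; minimax = -5.
-12 ≠ -5, so there is no saddle point; optimal play is mixed.
T is strictly dominated by B, so Row never plays it.
b1 is strictly dominated by b2 (it gives Row strictly more in every row), so Column never plays it.
On the remaining 2×2 (M, B vs b2, b3):
Let Row play M with probability p. Expected payoff against b2: (-5)p + (-12)(1−p) = 7p − 12; against b3: (-12)p + (-2)(1−p) = −10p − 2.
Setting these equal: 7p − 12 = −10p − 2 ⇒ 17p = 10 ⇒ p = 10/17, and the value is (7)·(10/17) − 12 = -134/17.
For Column: with q = P(b2), equating M's and B's payoffs gives 7q − 12 = −10q − 2 ⇒ q = 10/17.

10/17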